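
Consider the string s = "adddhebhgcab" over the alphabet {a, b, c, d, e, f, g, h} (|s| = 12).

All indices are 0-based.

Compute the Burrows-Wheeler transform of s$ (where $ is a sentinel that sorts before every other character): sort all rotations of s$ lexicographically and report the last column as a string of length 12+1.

bc$aegaddhhdb

rank  rotation       last
    0  $adddhebhgcab  b
    1  ab$adddhebhgc  c
    2  adddhebhgcab$  $
    3  b$adddhebhgca  a
    4  bhgcab$adddhe  e
    5  cab$adddhebhg  g
    6  dddhebhgcab$a  a
    7  ddhebhgcab$ad  d
    8  dhebhgcab$add  d
    9  ebhgcab$adddh  h
   10  gcab$adddhebh  h
   11  hebhgcab$addd  d
   12  hgcab$adddheb  b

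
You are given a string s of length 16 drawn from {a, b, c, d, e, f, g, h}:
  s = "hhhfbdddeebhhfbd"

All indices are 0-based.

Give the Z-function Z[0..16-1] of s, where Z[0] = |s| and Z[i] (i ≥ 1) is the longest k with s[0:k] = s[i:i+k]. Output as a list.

[16, 2, 1, 0, 0, 0, 0, 0, 0, 0, 0, 2, 1, 0, 0, 0]

Z[0]=16
i=1: i≥r, start 0; Z[1]=2 grow→box=[1,3)
i=2: min(r-i=1, Z[1]=2)=1; Z[2]=1
i=3: i≥r, start 0; Z[3]=0
i=4: i≥r, start 0; Z[4]=0
i=5: i≥r, start 0; Z[5]=0
i=6: i≥r, start 0; Z[6]=0
i=7: i≥r, start 0; Z[7]=0
i=8: i≥r, start 0; Z[8]=0
i=9: i≥r, start 0; Z[9]=0
i=10: i≥r, start 0; Z[10]=0
i=11: i≥r, start 0; Z[11]=2 grow→box=[11,13)
i=12: min(r-i=1, Z[1]=2)=1; Z[12]=1
i=13: i≥r, start 0; Z[13]=0
i=14: i≥r, start 0; Z[14]=0
i=15: i≥r, start 0; Z[15]=0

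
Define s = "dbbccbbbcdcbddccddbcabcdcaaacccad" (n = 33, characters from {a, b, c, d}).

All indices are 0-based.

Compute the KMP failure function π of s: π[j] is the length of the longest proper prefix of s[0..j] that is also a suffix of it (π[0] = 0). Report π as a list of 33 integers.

π[0] = 0
j=1 s[j]='b': π[1]=0 (border '')
j=2 s[j]='b': π[2]=0 (border '')
j=3 s[j]='c': π[3]=0 (border '')
j=4 s[j]='c': π[4]=0 (border '')
j=5 s[j]='b': π[5]=0 (border '')
j=6 s[j]='b': π[6]=0 (border '')
j=7 s[j]='b': π[7]=0 (border '')
j=8 s[j]='c': π[8]=0 (border '')
j=9 s[j]='d': π[9]=1 (border 'd')
j=10 s[j]='c': k: 1→0; π[10]=0 (border '')
j=11 s[j]='b': π[11]=0 (border '')
j=12 s[j]='d': π[12]=1 (border 'd')
j=13 s[j]='d': k: 1→0; π[13]=1 (border 'd')
j=14 s[j]='c': k: 1→0; π[14]=0 (border '')
j=15 s[j]='c': π[15]=0 (border '')
j=16 s[j]='d': π[16]=1 (border 'd')
j=17 s[j]='d': k: 1→0; π[17]=1 (border 'd')
j=18 s[j]='b': π[18]=2 (border 'db')
j=19 s[j]='c': k: 2→0; π[19]=0 (border '')
j=20 s[j]='a': π[20]=0 (border '')
j=21 s[j]='b': π[21]=0 (border '')
j=22 s[j]='c': π[22]=0 (border '')
j=23 s[j]='d': π[23]=1 (border 'd')
j=24 s[j]='c': k: 1→0; π[24]=0 (border '')
j=25 s[j]='a': π[25]=0 (border '')
j=26 s[j]='a': π[26]=0 (border '')
j=27 s[j]='a': π[27]=0 (border '')
j=28 s[j]='c': π[28]=0 (border '')
j=29 s[j]='c': π[29]=0 (border '')
j=30 s[j]='c': π[30]=0 (border '')
j=31 s[j]='a': π[31]=0 (border '')
j=32 s[j]='d': π[32]=1 (border 'd')

[0, 0, 0, 0, 0, 0, 0, 0, 0, 1, 0, 0, 1, 1, 0, 0, 1, 1, 2, 0, 0, 0, 0, 1, 0, 0, 0, 0, 0, 0, 0, 0, 1]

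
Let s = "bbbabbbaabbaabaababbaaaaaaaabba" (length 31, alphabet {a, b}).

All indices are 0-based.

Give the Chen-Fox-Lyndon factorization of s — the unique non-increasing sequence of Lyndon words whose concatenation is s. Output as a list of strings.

["b", "b", "b", "abbb", "aabb", "aabaababb", "aaaaaaaabb", "a"]

emit factor 1: 'b' (i=0, period=1)
emit factor 2: 'b' (i=1, period=1)
emit factor 3: 'b' (i=2, period=1)
emit factor 4: 'abbb' (i=3, period=4)
emit factor 5: 'aabb' (i=7, period=4)
emit factor 6: 'aabaababb' (i=11, period=9)
emit factor 7: 'aaaaaaaabb' (i=20, period=10)
emit factor 8: 'a' (i=30, period=1)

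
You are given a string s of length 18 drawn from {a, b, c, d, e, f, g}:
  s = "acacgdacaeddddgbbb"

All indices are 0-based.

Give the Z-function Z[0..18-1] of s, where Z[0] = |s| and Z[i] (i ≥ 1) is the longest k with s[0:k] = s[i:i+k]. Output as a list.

Z[0]=18
i=1: fresh scan; Z[1]=0
i=2: fresh scan; Z[2]=2 extend→box=[2,4)
i=3: min(r-i=1, Z[1]=0)=0; Z[3]=0
i=4: fresh scan; Z[4]=0
i=5: fresh scan; Z[5]=0
i=6: fresh scan; Z[6]=3 extend→box=[6,9)
i=7: min(r-i=2, Z[1]=0)=0; Z[7]=0
i=8: min(r-i=1, Z[2]=2)=1; Z[8]=1
i=9: fresh scan; Z[9]=0
i=10: fresh scan; Z[10]=0
i=11: fresh scan; Z[11]=0
i=12: fresh scan; Z[12]=0
i=13: fresh scan; Z[13]=0
i=14: fresh scan; Z[14]=0
i=15: fresh scan; Z[15]=0
i=16: fresh scan; Z[16]=0
i=17: fresh scan; Z[17]=0

[18, 0, 2, 0, 0, 0, 3, 0, 1, 0, 0, 0, 0, 0, 0, 0, 0, 0]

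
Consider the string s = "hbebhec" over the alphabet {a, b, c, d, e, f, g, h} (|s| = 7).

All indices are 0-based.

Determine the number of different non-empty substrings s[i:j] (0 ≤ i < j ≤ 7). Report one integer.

rank | idx | suffix
   0 |   1 | bebhec
   1 |   3 | bhec
   2 |   6 | c
   3 |   2 | ebhec
   4 |   5 | ec
   5 |   0 | hbebhec
   6 |   4 | hec

SA = [1, 3, 6, 2, 5, 0, 4]
i: (SA[i-1],SA[i]) lcp shared
  1: (1,3) 1 'b'
  2: (3,6) 0 ''
  3: (6,2) 0 ''
  4: (2,5) 1 'e'
  5: (5,0) 0 ''
  6: (0,4) 1 'h'

n(n+1)/2 = 7·8/2 = 28
Σ LCP = 0 + 1 + 0 + 0 + 1 + 0 + 1 = 3
distinct = 28 − 3 = 25

25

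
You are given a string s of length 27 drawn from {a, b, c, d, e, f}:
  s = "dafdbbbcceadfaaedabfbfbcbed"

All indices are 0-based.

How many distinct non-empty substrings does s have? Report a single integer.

350

rank→(start, suffix):
  0 → (13, 'aaedabfbfbcbed')
  1 → (17, 'abfbfbcbed')
  2 → (10, 'adfaaedabfbfbcbed')
  3 → (14, 'aedabfbfbcbed')
  4 → (1, 'afdbbbcceadfaaedabfbfbcbed')
  5 → (4, 'bbbcceadfaaedabfbfbcbed')
  6 → (5, 'bbcceadfaaedabfbfbcbed')
  7 → (22, 'bcbed')
  8 → (6, 'bcceadfaaedabfbfbcbed')
  9 → (24, 'bed')
  10 → (20, 'bfbcbed')
  11 → (18, 'bfbfbcbed')
  12 → (23, 'cbed')
  13 → (7, 'cceadfaaedabfbfbcbed')
  14 → (8, 'ceadfaaedabfbfbcbed')
  15 → (26, 'd')
  16 → (16, 'dabfbfbcbed')
  17 → (0, 'dafdbbbcceadfaaedabfbfbcbed')
  18 → (3, 'dbbbcceadfaaedabfbfbcbed')
  19 → (11, 'dfaaedabfbfbcbed')
  20 → (9, 'eadfaaedabfbfbcbed')
  21 → (25, 'ed')
  22 → (15, 'edabfbfbcbed')
  23 → (12, 'faaedabfbfbcbed')
  24 → (21, 'fbcbed')
  25 → (19, 'fbfbcbed')
  26 → (2, 'fdbbbcceadfaaedabfbfbcbed')

SA = [13, 17, 10, 14, 1, 4, 5, 22, 6, 24, 20, 18, 23, 7, 8, 26, 16, 0, 3, 11, 9, 25, 15, 12, 21, 19, 2]
i: (SA[i-1],SA[i]) lcp shared
  1: (13,17) 1 'a'
  2: (17,10) 1 'a'
  3: (10,14) 1 'a'
  4: (14,1) 1 'a'
  5: (1,4) 0 ''
  6: (4,5) 2 'bb'
  7: (5,22) 1 'b'
  8: (22,6) 2 'bc'
  9: (6,24) 1 'b'
  10: (24,20) 1 'b'
  11: (20,18) 3 'bfb'
  12: (18,23) 0 ''
  13: (23,7) 1 'c'
  14: (7,8) 1 'c'
  15: (8,26) 0 ''
  16: (26,16) 1 'd'
  17: (16,0) 2 'da'
  18: (0,3) 1 'd'
  19: (3,11) 1 'd'
  20: (11,9) 0 ''
  21: (9,25) 1 'e'
  22: (25,15) 2 'ed'
  23: (15,12) 0 ''
  24: (12,21) 1 'f'
  25: (21,19) 2 'fb'
  26: (19,2) 1 'f'

n(n+1)/2 = 27·28/2 = 378
Σ LCP = 0 + 1 + 1 + 1 + 1 + 0 + 2 + 1 + 2 + 1 + 1 + 3 + 0 + 1 + 1 + 0 + 1 + 2 + 1 + 1 + 0 + 1 + 2 + 0 + 1 + 2 + 1 = 28
distinct = 378 − 28 = 350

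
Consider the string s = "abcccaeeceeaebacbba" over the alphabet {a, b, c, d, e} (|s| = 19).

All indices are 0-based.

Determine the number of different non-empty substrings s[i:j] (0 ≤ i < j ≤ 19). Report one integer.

rank | idx | suffix
   0 |  18 | a
   1 |   0 | abcccaeeceeaebacbba
   2 |  14 | acbba
   3 |  11 | aebacbba
   4 |   5 | aeeceeaebacbba
   5 |  17 | ba
   6 |  13 | bacbba
   7 |  16 | bba
   8 |   1 | bcccaeeceeaebacbba
   9 |   4 | caeeceeaebacbba
  10 |  15 | cbba
  11 |   3 | ccaeeceeaebacbba
  12 |   2 | cccaeeceeaebacbba
  13 |   8 | ceeaebacbba
  14 |  10 | eaebacbba
  15 |  12 | ebacbba
  16 |   7 | eceeaebacbba
  17 |   9 | eeaebacbba
  18 |   6 | eeceeaebacbba

SA = [18, 0, 14, 11, 5, 17, 13, 16, 1, 4, 15, 3, 2, 8, 10, 12, 7, 9, 6]
rank  pair      lcp
   1  s[18:],s[0:]  1  'a'
   2  s[0:],s[14:]  1  'a'
   3  s[14:],s[11:]  1  'a'
   4  s[11:],s[5:]  2  'ae'
   5  s[5:],s[17:]  0  ''
   6  s[17:],s[13:]  2  'ba'
   7  s[13:],s[16:]  1  'b'
   8  s[16:],s[1:]  1  'b'
   9  s[1:],s[4:]  0  ''
  10  s[4:],s[15:]  1  'c'
  11  s[15:],s[3:]  1  'c'
  12  s[3:],s[2:]  2  'cc'
  13  s[2:],s[8:]  1  'c'
  14  s[8:],s[10:]  0  ''
  15  s[10:],s[12:]  1  'e'
  16  s[12:],s[7:]  1  'e'
  17  s[7:],s[9:]  1  'e'
  18  s[9:],s[6:]  2  'ee'

n(n+1)/2 = 19·20/2 = 190
Σ LCP = 0 + 1 + 1 + 1 + 2 + 0 + 2 + 1 + 1 + 0 + 1 + 1 + 2 + 1 + 0 + 1 + 1 + 1 + 2 = 19
distinct = 190 − 19 = 171

171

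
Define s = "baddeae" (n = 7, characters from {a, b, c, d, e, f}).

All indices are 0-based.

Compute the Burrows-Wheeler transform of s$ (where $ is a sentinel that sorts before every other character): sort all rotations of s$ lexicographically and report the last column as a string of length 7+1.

ebe$adad

rank  rotation  last
    0  $baddeae  e
    1  addeae$b  b
    2  ae$badde  e
    3  baddeae$  $
    4  ddeae$ba  a
    5  deae$bad  d
    6  e$baddea  a
    7  eae$badd  d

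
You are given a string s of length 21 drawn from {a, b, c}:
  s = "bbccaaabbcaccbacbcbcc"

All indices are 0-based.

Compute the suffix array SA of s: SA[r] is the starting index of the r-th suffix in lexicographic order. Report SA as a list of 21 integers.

sorted suffixes:
  #0 SA[0]=4  'aaabbcaccbacbcbcc'
  #1 SA[1]=5  'aabbcaccbacbcbcc'
  #2 SA[2]=6  'abbcaccbacbcbcc'
  #3 SA[3]=14  'acbcbcc'
  #4 SA[4]=10  'accbacbcbcc'
  #5 SA[5]=13  'bacbcbcc'
  #6 SA[6]=7  'bbcaccbacbcbcc'
  #7 SA[7]=0  'bbccaaabbcaccbacbcbcc'
  #8 SA[8]=8  'bcaccbacbcbcc'
  #9 SA[9]=16  'bcbcc'
  #10 SA[10]=18  'bcc'
  #11 SA[11]=1  'bccaaabbcaccbacbcbcc'
  #12 SA[12]=20  'c'
  #13 SA[13]=3  'caaabbcaccbacbcbcc'
  #14 SA[14]=9  'caccbacbcbcc'
  #15 SA[15]=12  'cbacbcbcc'
  #16 SA[16]=15  'cbcbcc'
  #17 SA[17]=17  'cbcc'
  #18 SA[18]=19  'cc'
  #19 SA[19]=2  'ccaaabbcaccbacbcbcc'
  #20 SA[20]=11  'ccbacbcbcc'

[4, 5, 6, 14, 10, 13, 7, 0, 8, 16, 18, 1, 20, 3, 9, 12, 15, 17, 19, 2, 11]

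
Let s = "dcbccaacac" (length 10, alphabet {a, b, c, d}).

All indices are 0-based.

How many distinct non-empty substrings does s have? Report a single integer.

47

rank | idx | suffix
   0 |   5 | aacac
   1 |   8 | ac
   2 |   6 | acac
   3 |   2 | bccaacac
   4 |   9 | c
   5 |   4 | caacac
   6 |   7 | cac
   7 |   1 | cbccaacac
   8 |   3 | ccaacac
   9 |   0 | dcbccaacac

SA = [5, 8, 6, 2, 9, 4, 7, 1, 3, 0]
i: (SA[i-1],SA[i]) lcp shared
  1: (5,8) 1 'a'
  2: (8,6) 2 'ac'
  3: (6,2) 0 ''
  4: (2,9) 0 ''
  5: (9,4) 1 'c'
  6: (4,7) 2 'ca'
  7: (7,1) 1 'c'
  8: (1,3) 1 'c'
  9: (3,0) 0 ''

n(n+1)/2 = 10·11/2 = 55
Σ LCP = 0 + 1 + 2 + 0 + 0 + 1 + 2 + 1 + 1 + 0 = 8
distinct = 55 − 8 = 47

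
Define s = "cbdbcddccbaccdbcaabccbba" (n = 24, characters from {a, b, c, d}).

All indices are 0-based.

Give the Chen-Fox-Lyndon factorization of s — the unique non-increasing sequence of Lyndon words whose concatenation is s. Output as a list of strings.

emit factor 1: 'c' (i=0, period=1)
emit factor 2: 'bd' (i=1, period=2)
emit factor 3: 'bcddcc' (i=3, period=6)
emit factor 4: 'b' (i=9, period=1)
emit factor 5: 'accdbc' (i=10, period=6)
emit factor 6: 'aabccbb' (i=16, period=7)
emit factor 7: 'a' (i=23, period=1)

["c", "bd", "bcddcc", "b", "accdbc", "aabccbb", "a"]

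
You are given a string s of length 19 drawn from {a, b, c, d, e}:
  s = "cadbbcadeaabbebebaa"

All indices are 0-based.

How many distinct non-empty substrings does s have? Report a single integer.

168

sorted suffixes:
  #0 SA[0]=18  'a'
  #1 SA[1]=17  'aa'
  #2 SA[2]=9  'aabbebebaa'
  #3 SA[3]=10  'abbebebaa'
  #4 SA[4]=1  'adbbcadeaabbebebaa'
  #5 SA[5]=6  'adeaabbebebaa'
  #6 SA[6]=16  'baa'
  #7 SA[7]=3  'bbcadeaabbebebaa'
  #8 SA[8]=11  'bbebebaa'
  #9 SA[9]=4  'bcadeaabbebebaa'
  #10 SA[10]=14  'bebaa'
  #11 SA[11]=12  'bebebaa'
  #12 SA[12]=0  'cadbbcadeaabbebebaa'
  #13 SA[13]=5  'cadeaabbebebaa'
  #14 SA[14]=2  'dbbcadeaabbebebaa'
  #15 SA[15]=7  'deaabbebebaa'
  #16 SA[16]=8  'eaabbebebaa'
  #17 SA[17]=15  'ebaa'
  #18 SA[18]=13  'ebebaa'

SA = [18, 17, 9, 10, 1, 6, 16, 3, 11, 4, 14, 12, 0, 5, 2, 7, 8, 15, 13]
rank  pair      lcp
   1  s[18:],s[17:]  1  'a'
   2  s[17:],s[9:]  2  'aa'
   3  s[9:],s[10:]  1  'a'
   4  s[10:],s[1:]  1  'a'
   5  s[1:],s[6:]  2  'ad'
   6  s[6:],s[16:]  0  ''
   7  s[16:],s[3:]  1  'b'
   8  s[3:],s[11:]  2  'bb'
   9  s[11:],s[4:]  1  'b'
  10  s[4:],s[14:]  1  'b'
  11  s[14:],s[12:]  3  'beb'
  12  s[12:],s[0:]  0  ''
  13  s[0:],s[5:]  3  'cad'
  14  s[5:],s[2:]  0  ''
  15  s[2:],s[7:]  1  'd'
  16  s[7:],s[8:]  0  ''
  17  s[8:],s[15:]  1  'e'
  18  s[15:],s[13:]  2  'eb'

n(n+1)/2 = 19·20/2 = 190
Σ LCP = 0 + 1 + 2 + 1 + 1 + 2 + 0 + 1 + 2 + 1 + 1 + 3 + 0 + 3 + 0 + 1 + 0 + 1 + 2 = 22
distinct = 190 − 22 = 168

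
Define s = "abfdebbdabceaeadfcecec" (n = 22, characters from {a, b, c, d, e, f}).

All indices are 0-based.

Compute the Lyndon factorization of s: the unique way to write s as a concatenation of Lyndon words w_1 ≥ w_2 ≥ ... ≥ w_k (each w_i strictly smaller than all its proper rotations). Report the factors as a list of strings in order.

["abfdebbd", "abceaeadfcecec"]

emit factor 1: 'abfdebbd' (i=0, period=8)
emit factor 2: 'abceaeadfcecec' (i=8, period=14)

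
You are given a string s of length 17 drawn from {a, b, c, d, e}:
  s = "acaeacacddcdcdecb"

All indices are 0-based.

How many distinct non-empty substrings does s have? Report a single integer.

133

sorted suffixes:
  #0 SA[0]=4  'acacddcdcdecb'
  #1 SA[1]=0  'acaeacacddcdcdecb'
  #2 SA[2]=6  'acddcdcdecb'
  #3 SA[3]=2  'aeacacddcdcdecb'
  #4 SA[4]=16  'b'
  #5 SA[5]=5  'cacddcdcdecb'
  #6 SA[6]=1  'caeacacddcdcdecb'
  #7 SA[7]=15  'cb'
  #8 SA[8]=10  'cdcdecb'
  #9 SA[9]=7  'cddcdcdecb'
  #10 SA[10]=12  'cdecb'
  #11 SA[11]=9  'dcdcdecb'
  #12 SA[12]=11  'dcdecb'
  #13 SA[13]=8  'ddcdcdecb'
  #14 SA[14]=13  'decb'
  #15 SA[15]=3  'eacacddcdcdecb'
  #16 SA[16]=14  'ecb'

SA = [4, 0, 6, 2, 16, 5, 1, 15, 10, 7, 12, 9, 11, 8, 13, 3, 14]
[i] adj suffixes → lcp
  [1] 4/0 → 3 ('aca')
  [2] 0/6 → 2 ('ac')
  [3] 6/2 → 1 ('a')
  [4] 2/16 → 0 ('')
  [5] 16/5 → 0 ('')
  [6] 5/1 → 2 ('ca')
  [7] 1/15 → 1 ('c')
  [8] 15/10 → 1 ('c')
  [9] 10/7 → 2 ('cd')
  [10] 7/12 → 2 ('cd')
  [11] 12/9 → 0 ('')
  [12] 9/11 → 3 ('dcd')
  [13] 11/8 → 1 ('d')
  [14] 8/13 → 1 ('d')
  [15] 13/3 → 0 ('')
  [16] 3/14 → 1 ('e')

n(n+1)/2 = 17·18/2 = 153
Σ LCP = 0 + 3 + 2 + 1 + 0 + 0 + 2 + 1 + 1 + 2 + 2 + 0 + 3 + 1 + 1 + 0 + 1 = 20
distinct = 153 − 20 = 133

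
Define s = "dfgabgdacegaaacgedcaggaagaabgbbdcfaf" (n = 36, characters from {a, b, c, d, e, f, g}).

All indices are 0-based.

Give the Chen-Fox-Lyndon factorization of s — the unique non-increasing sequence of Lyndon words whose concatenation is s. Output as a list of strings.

["dfg", "abgdaceg", "aaacgedcaggaagaabgbbdcfaf"]

emit factor 1: 'dfg' (i=0, period=3)
emit factor 2: 'abgdaceg' (i=3, period=8)
emit factor 3: 'aaacgedcaggaagaabgbbdcfaf' (i=11, period=25)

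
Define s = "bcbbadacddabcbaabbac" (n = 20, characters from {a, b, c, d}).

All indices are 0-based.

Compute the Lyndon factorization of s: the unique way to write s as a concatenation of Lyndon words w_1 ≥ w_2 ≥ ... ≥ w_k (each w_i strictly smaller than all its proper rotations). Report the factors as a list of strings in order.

emit factor 1: 'bc' (i=0, period=2)
emit factor 2: 'b' (i=2, period=1)
emit factor 3: 'b' (i=3, period=1)
emit factor 4: 'ad' (i=4, period=2)
emit factor 5: 'acdd' (i=6, period=4)
emit factor 6: 'abcb' (i=10, period=4)
emit factor 7: 'aabbac' (i=14, period=6)

["bc", "b", "b", "ad", "acdd", "abcb", "aabbac"]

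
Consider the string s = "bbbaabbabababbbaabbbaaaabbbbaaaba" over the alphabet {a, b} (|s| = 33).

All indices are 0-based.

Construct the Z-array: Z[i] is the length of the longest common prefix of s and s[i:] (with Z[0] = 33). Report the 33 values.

[33, 2, 1, 0, 0, 2, 1, 0, 1, 0, 1, 0, 7, 2, 1, 0, 0, 5, 2, 1, 0, 0, 0, 0, 3, 5, 2, 1, 0, 0, 0, 1, 0]

Z[0]=33
i=1: i≥r, start 0; Z[1]=2 grow→box=[1,3)
i=2: min(r-i=1, Z[1]=2)=1; Z[2]=1
i=3: i≥r, start 0; Z[3]=0
i=4: i≥r, start 0; Z[4]=0
i=5: i≥r, start 0; Z[5]=2 grow→box=[5,7)
i=6: min(r-i=1, Z[1]=2)=1; Z[6]=1
i=7: i≥r, start 0; Z[7]=0
i=8: i≥r, start 0; Z[8]=1 grow→box=[8,9)
i=9: i≥r, start 0; Z[9]=0
i=10: i≥r, start 0; Z[10]=1 grow→box=[10,11)
i=11: i≥r, start 0; Z[11]=0
i=12: i≥r, start 0; Z[12]=7 grow→box=[12,19)
i=13: min(r-i=6, Z[1]=2)=2; Z[13]=2
i=14: min(r-i=5, Z[2]=1)=1; Z[14]=1
i=15: min(r-i=4, Z[3]=0)=0; Z[15]=0
i=16: min(r-i=3, Z[4]=0)=0; Z[16]=0
i=17: min(r-i=2, Z[5]=2)=2; Z[17]=5 grow→box=[17,22)
i=18: min(r-i=4, Z[1]=2)=2; Z[18]=2
i=19: min(r-i=3, Z[2]=1)=1; Z[19]=1
i=20: min(r-i=2, Z[3]=0)=0; Z[20]=0
i=21: min(r-i=1, Z[4]=0)=0; Z[21]=0
i=22: i≥r, start 0; Z[22]=0
i=23: i≥r, start 0; Z[23]=0
i=24: i≥r, start 0; Z[24]=3 grow→box=[24,27)
i=25: min(r-i=2, Z[1]=2)=2; Z[25]=5 grow→box=[25,30)
i=26: min(r-i=4, Z[1]=2)=2; Z[26]=2
i=27: min(r-i=3, Z[2]=1)=1; Z[27]=1
i=28: min(r-i=2, Z[3]=0)=0; Z[28]=0
i=29: min(r-i=1, Z[4]=0)=0; Z[29]=0
i=30: i≥r, start 0; Z[30]=0
i=31: i≥r, start 0; Z[31]=1 grow→box=[31,32)
i=32: i≥r, start 0; Z[32]=0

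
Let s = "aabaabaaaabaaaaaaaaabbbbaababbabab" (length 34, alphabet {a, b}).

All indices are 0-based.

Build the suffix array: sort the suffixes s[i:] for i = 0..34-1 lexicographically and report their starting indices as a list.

rank | idx | suffix
   0 |  11 | aaaaaaaaabbbbaababbabab
   1 |  12 | aaaaaaaabbbbaababbabab
   2 |  13 | aaaaaaabbbbaababbabab
   3 |  14 | aaaaaabbbbaababbabab
   4 |  15 | aaaaabbbbaababbabab
   5 |   6 | aaaabaaaaaaaaabbbbaababbabab
   6 |  16 | aaaabbbbaababbabab
   7 |   7 | aaabaaaaaaaaabbbbaababbabab
   8 |  17 | aaabbbbaababbabab
   9 |   8 | aabaaaaaaaaabbbbaababbabab
  10 |   3 | aabaaaabaaaaaaaaabbbbaababbabab
  11 |   0 | aabaabaaaabaaaaaaaaabbbbaababbabab
  12 |  24 | aababbabab
  13 |  18 | aabbbbaababbabab
  14 |  32 | ab
  15 |   9 | abaaaaaaaaabbbbaababbabab
  16 |   4 | abaaaabaaaaaaaaabbbbaababbabab
  17 |   1 | abaabaaaabaaaaaaaaabbbbaababbabab
  18 |  30 | abab
  19 |  25 | ababbabab
  20 |  27 | abbabab
  21 |  19 | abbbbaababbabab
  22 |  33 | b
  23 |  10 | baaaaaaaaabbbbaababbabab
  24 |   5 | baaaabaaaaaaaaabbbbaababbabab
  25 |   2 | baabaaaabaaaaaaaaabbbbaababbabab
  26 |  23 | baababbabab
  27 |  31 | bab
  28 |  29 | babab
  29 |  26 | babbabab
  30 |  22 | bbaababbabab
  31 |  28 | bbabab
  32 |  21 | bbbaababbabab
  33 |  20 | bbbbaababbabab

[11, 12, 13, 14, 15, 6, 16, 7, 17, 8, 3, 0, 24, 18, 32, 9, 4, 1, 30, 25, 27, 19, 33, 10, 5, 2, 23, 31, 29, 26, 22, 28, 21, 20]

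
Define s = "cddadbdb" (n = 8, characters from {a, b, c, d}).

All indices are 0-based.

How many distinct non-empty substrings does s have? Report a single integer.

sorted suffixes:
  #0 SA[0]=3  'adbdb'
  #1 SA[1]=7  'b'
  #2 SA[2]=5  'bdb'
  #3 SA[3]=0  'cddadbdb'
  #4 SA[4]=2  'dadbdb'
  #5 SA[5]=6  'db'
  #6 SA[6]=4  'dbdb'
  #7 SA[7]=1  'ddadbdb'

SA = [3, 7, 5, 0, 2, 6, 4, 1]
i: (SA[i-1],SA[i]) lcp shared
  1: (3,7) 0 ''
  2: (7,5) 1 'b'
  3: (5,0) 0 ''
  4: (0,2) 0 ''
  5: (2,6) 1 'd'
  6: (6,4) 2 'db'
  7: (4,1) 1 'd'

n(n+1)/2 = 8·9/2 = 36
Σ LCP = 0 + 0 + 1 + 0 + 0 + 1 + 2 + 1 = 5
distinct = 36 − 5 = 31

31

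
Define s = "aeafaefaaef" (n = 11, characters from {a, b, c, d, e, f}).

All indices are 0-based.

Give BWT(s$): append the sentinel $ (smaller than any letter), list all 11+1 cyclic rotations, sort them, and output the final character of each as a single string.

rank  rotation      last
    0  $aeafaefaaef  f
    1  aaef$aeafaef  f
    2  aeafaefaaef$  $
    3  aef$aeafaefa  a
    4  aefaaef$aeaf  f
    5  afaefaaef$ae  e
    6  eafaefaaef$a  a
    7  ef$aeafaefaa  a
    8  efaaef$aeafa  a
    9  f$aeafaefaae  e
   10  faaef$aeafae  e
   11  faefaaef$aea  a

ff$afeaaaeea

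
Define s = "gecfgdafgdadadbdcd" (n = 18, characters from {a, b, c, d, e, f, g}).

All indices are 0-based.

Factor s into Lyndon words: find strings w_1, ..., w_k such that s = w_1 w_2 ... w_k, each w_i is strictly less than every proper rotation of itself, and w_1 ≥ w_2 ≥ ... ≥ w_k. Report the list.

emit factor 1: 'g' (i=0, period=1)
emit factor 2: 'e' (i=1, period=1)
emit factor 3: 'cfgd' (i=2, period=4)
emit factor 4: 'afgd' (i=6, period=4)
emit factor 5: 'adadbdcd' (i=10, period=8)

["g", "e", "cfgd", "afgd", "adadbdcd"]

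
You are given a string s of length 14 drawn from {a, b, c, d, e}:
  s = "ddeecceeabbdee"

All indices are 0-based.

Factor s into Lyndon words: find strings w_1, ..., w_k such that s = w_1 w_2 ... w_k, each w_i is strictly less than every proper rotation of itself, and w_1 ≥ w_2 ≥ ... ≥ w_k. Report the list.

["ddee", "ccee", "abbdee"]

emit factor 1: 'ddee' (i=0, period=4)
emit factor 2: 'ccee' (i=4, period=4)
emit factor 3: 'abbdee' (i=8, period=6)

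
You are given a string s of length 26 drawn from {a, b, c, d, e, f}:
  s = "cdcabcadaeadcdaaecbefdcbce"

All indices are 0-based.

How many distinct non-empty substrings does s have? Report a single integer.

322

rank→(start, suffix):
  0 → (14, 'aaecbefdcbce')
  1 → (3, 'abcadaeadcdaaecbefdcbce')
  2 → (6, 'adaeadcdaaecbefdcbce')
  3 → (10, 'adcdaaecbefdcbce')
  4 → (8, 'aeadcdaaecbefdcbce')
  5 → (15, 'aecbefdcbce')
  6 → (4, 'bcadaeadcdaaecbefdcbce')
  7 → (23, 'bce')
  8 → (18, 'befdcbce')
  9 → (2, 'cabcadaeadcdaaecbefdcbce')
  10 → (5, 'cadaeadcdaaecbefdcbce')
  11 → (22, 'cbce')
  12 → (17, 'cbefdcbce')
  13 → (12, 'cdaaecbefdcbce')
  14 → (0, 'cdcabcadaeadcdaaecbefdcbce')
  15 → (24, 'ce')
  16 → (13, 'daaecbefdcbce')
  17 → (7, 'daeadcdaaecbefdcbce')
  18 → (1, 'dcabcadaeadcdaaecbefdcbce')
  19 → (21, 'dcbce')
  20 → (11, 'dcdaaecbefdcbce')
  21 → (25, 'e')
  22 → (9, 'eadcdaaecbefdcbce')
  23 → (16, 'ecbefdcbce')
  24 → (19, 'efdcbce')
  25 → (20, 'fdcbce')

SA = [14, 3, 6, 10, 8, 15, 4, 23, 18, 2, 5, 22, 17, 12, 0, 24, 13, 7, 1, 21, 11, 25, 9, 16, 19, 20]
i: (SA[i-1],SA[i]) lcp shared
  1: (14,3) 1 'a'
  2: (3,6) 1 'a'
  3: (6,10) 2 'ad'
  4: (10,8) 1 'a'
  5: (8,15) 2 'ae'
  6: (15,4) 0 ''
  7: (4,23) 2 'bc'
  8: (23,18) 1 'b'
  9: (18,2) 0 ''
  10: (2,5) 2 'ca'
  11: (5,22) 1 'c'
  12: (22,17) 2 'cb'
  13: (17,12) 1 'c'
  14: (12,0) 2 'cd'
  15: (0,24) 1 'c'
  16: (24,13) 0 ''
  17: (13,7) 2 'da'
  18: (7,1) 1 'd'
  19: (1,21) 2 'dc'
  20: (21,11) 2 'dc'
  21: (11,25) 0 ''
  22: (25,9) 1 'e'
  23: (9,16) 1 'e'
  24: (16,19) 1 'e'
  25: (19,20) 0 ''

n(n+1)/2 = 26·27/2 = 351
Σ LCP = 0 + 1 + 1 + 2 + 1 + 2 + 0 + 2 + 1 + 0 + 2 + 1 + 2 + 1 + 2 + 1 + 0 + 2 + 1 + 2 + 2 + 0 + 1 + 1 + 1 + 0 = 29
distinct = 351 − 29 = 322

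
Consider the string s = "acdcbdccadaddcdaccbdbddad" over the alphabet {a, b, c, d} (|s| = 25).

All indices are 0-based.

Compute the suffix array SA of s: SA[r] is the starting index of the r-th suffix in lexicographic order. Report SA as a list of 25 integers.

[15, 0, 23, 8, 10, 18, 4, 20, 7, 17, 3, 6, 16, 13, 1, 24, 14, 22, 9, 19, 2, 5, 12, 21, 11]

rank | idx | suffix
   0 |  15 | accbdbddad
   1 |   0 | acdcbdccadaddcdaccbdbddad
   2 |  23 | ad
   3 |   8 | adaddcdaccbdbddad
   4 |  10 | addcdaccbdbddad
   5 |  18 | bdbddad
   6 |   4 | bdccadaddcdaccbdbddad
   7 |  20 | bddad
   8 |   7 | cadaddcdaccbdbddad
   9 |  17 | cbdbddad
  10 |   3 | cbdccadaddcdaccbdbddad
  11 |   6 | ccadaddcdaccbdbddad
  12 |  16 | ccbdbddad
  13 |  13 | cdaccbdbddad
  14 |   1 | cdcbdccadaddcdaccbdbddad
  15 |  24 | d
  16 |  14 | daccbdbddad
  17 |  22 | dad
  18 |   9 | daddcdaccbdbddad
  19 |  19 | dbddad
  20 |   2 | dcbdccadaddcdaccbdbddad
  21 |   5 | dccadaddcdaccbdbddad
  22 |  12 | dcdaccbdbddad
  23 |  21 | ddad
  24 |  11 | ddcdaccbdbddad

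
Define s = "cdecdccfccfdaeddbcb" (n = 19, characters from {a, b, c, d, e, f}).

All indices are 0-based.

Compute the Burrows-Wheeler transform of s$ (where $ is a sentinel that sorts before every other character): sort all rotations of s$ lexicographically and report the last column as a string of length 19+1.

bdcdbdfe$ccfdcecdacc

rank  rotation              last
    0  $cdecdccfccfdaeddbcb  b
    1  aeddbcb$cdecdccfccfd  d
    2  b$cdecdccfccfdaeddbc  c
    3  bcb$cdecdccfccfdaedd  d
    4  cb$cdecdccfccfdaeddb  b
    5  ccfccfdaeddbcb$cdecd  d
    6  ccfdaeddbcb$cdecdccf  f
    7  cdccfccfdaeddbcb$cde  e
    8  cdecdccfccfdaeddbcb$  $
    9  cfccfdaeddbcb$cdecdc  c
   10  cfdaeddbcb$cdecdccfc  c
   11  daeddbcb$cdecdccfccf  f
   12  dbcb$cdecdccfccfdaed  d
   13  dccfccfdaeddbcb$cdec  c
   14  ddbcb$cdecdccfccfdae  e
   15  decdccfccfdaeddbcb$c  c
   16  ecdccfccfdaeddbcb$cd  d
   17  eddbcb$cdecdccfccfda  a
   18  fccfdaeddbcb$cdecdcc  c
   19  fdaeddbcb$cdecdccfcc  c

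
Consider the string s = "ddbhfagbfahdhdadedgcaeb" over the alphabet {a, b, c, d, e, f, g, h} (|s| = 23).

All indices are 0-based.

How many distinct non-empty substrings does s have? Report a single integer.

rank→(start, suffix):
  0 → (14, 'adedgcaeb')
  1 → (20, 'aeb')
  2 → (5, 'agbfahdhdadedgcaeb')
  3 → (9, 'ahdhdadedgcaeb')
  4 → (22, 'b')
  5 → (7, 'bfahdhdadedgcaeb')
  6 → (2, 'bhfagbfahdhdadedgcaeb')
  7 → (19, 'caeb')
  8 → (13, 'dadedgcaeb')
  9 → (1, 'dbhfagbfahdhdadedgcaeb')
  10 → (0, 'ddbhfagbfahdhdadedgcaeb')
  11 → (15, 'dedgcaeb')
  12 → (17, 'dgcaeb')
  13 → (11, 'dhdadedgcaeb')
  14 → (21, 'eb')
  15 → (16, 'edgcaeb')
  16 → (4, 'fagbfahdhdadedgcaeb')
  17 → (8, 'fahdhdadedgcaeb')
  18 → (6, 'gbfahdhdadedgcaeb')
  19 → (18, 'gcaeb')
  20 → (12, 'hdadedgcaeb')
  21 → (10, 'hdhdadedgcaeb')
  22 → (3, 'hfagbfahdhdadedgcaeb')

SA = [14, 20, 5, 9, 22, 7, 2, 19, 13, 1, 0, 15, 17, 11, 21, 16, 4, 8, 6, 18, 12, 10, 3]
i: (SA[i-1],SA[i]) lcp shared
  1: (14,20) 1 'a'
  2: (20,5) 1 'a'
  3: (5,9) 1 'a'
  4: (9,22) 0 ''
  5: (22,7) 1 'b'
  6: (7,2) 1 'b'
  7: (2,19) 0 ''
  8: (19,13) 0 ''
  9: (13,1) 1 'd'
  10: (1,0) 1 'd'
  11: (0,15) 1 'd'
  12: (15,17) 1 'd'
  13: (17,11) 1 'd'
  14: (11,21) 0 ''
  15: (21,16) 1 'e'
  16: (16,4) 0 ''
  17: (4,8) 2 'fa'
  18: (8,6) 0 ''
  19: (6,18) 1 'g'
  20: (18,12) 0 ''
  21: (12,10) 2 'hd'
  22: (10,3) 1 'h'

n(n+1)/2 = 23·24/2 = 276
Σ LCP = 0 + 1 + 1 + 1 + 0 + 1 + 1 + 0 + 0 + 1 + 1 + 1 + 1 + 1 + 0 + 1 + 0 + 2 + 0 + 1 + 0 + 2 + 1 = 17
distinct = 276 − 17 = 259

259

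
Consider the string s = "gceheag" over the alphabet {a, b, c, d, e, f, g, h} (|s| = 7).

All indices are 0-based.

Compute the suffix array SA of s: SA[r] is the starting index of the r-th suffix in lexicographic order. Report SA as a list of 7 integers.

rank | idx | suffix
   0 |   5 | ag
   1 |   1 | ceheag
   2 |   4 | eag
   3 |   2 | eheag
   4 |   6 | g
   5 |   0 | gceheag
   6 |   3 | heag

[5, 1, 4, 2, 6, 0, 3]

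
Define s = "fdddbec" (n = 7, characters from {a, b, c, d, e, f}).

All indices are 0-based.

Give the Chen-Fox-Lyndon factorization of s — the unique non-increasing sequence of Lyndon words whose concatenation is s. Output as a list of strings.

emit factor 1: 'f' (i=0, period=1)
emit factor 2: 'd' (i=1, period=1)
emit factor 3: 'd' (i=2, period=1)
emit factor 4: 'd' (i=3, period=1)
emit factor 5: 'bec' (i=4, period=3)

["f", "d", "d", "d", "bec"]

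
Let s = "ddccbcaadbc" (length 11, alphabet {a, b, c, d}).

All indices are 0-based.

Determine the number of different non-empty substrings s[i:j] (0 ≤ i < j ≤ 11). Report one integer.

58

rank | idx | suffix
   0 |   6 | aadbc
   1 |   7 | adbc
   2 |   9 | bc
   3 |   4 | bcaadbc
   4 |  10 | c
   5 |   5 | caadbc
   6 |   3 | cbcaadbc
   7 |   2 | ccbcaadbc
   8 |   8 | dbc
   9 |   1 | dccbcaadbc
  10 |   0 | ddccbcaadbc

SA = [6, 7, 9, 4, 10, 5, 3, 2, 8, 1, 0]
i: (SA[i-1],SA[i]) lcp shared
  1: (6,7) 1 'a'
  2: (7,9) 0 ''
  3: (9,4) 2 'bc'
  4: (4,10) 0 ''
  5: (10,5) 1 'c'
  6: (5,3) 1 'c'
  7: (3,2) 1 'c'
  8: (2,8) 0 ''
  9: (8,1) 1 'd'
  10: (1,0) 1 'd'

n(n+1)/2 = 11·12/2 = 66
Σ LCP = 0 + 1 + 0 + 2 + 0 + 1 + 1 + 1 + 0 + 1 + 1 = 8
distinct = 66 − 8 = 58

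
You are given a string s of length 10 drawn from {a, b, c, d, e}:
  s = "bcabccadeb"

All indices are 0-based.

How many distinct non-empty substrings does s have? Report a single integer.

48

rank | idx | suffix
   0 |   2 | abccadeb
   1 |   6 | adeb
   2 |   9 | b
   3 |   0 | bcabccadeb
   4 |   3 | bccadeb
   5 |   1 | cabccadeb
   6 |   5 | cadeb
   7 |   4 | ccadeb
   8 |   7 | deb
   9 |   8 | eb

SA = [2, 6, 9, 0, 3, 1, 5, 4, 7, 8]
rank  pair      lcp
   1  s[2:],s[6:]  1  'a'
   2  s[6:],s[9:]  0  ''
   3  s[9:],s[0:]  1  'b'
   4  s[0:],s[3:]  2  'bc'
   5  s[3:],s[1:]  0  ''
   6  s[1:],s[5:]  2  'ca'
   7  s[5:],s[4:]  1  'c'
   8  s[4:],s[7:]  0  ''
   9  s[7:],s[8:]  0  ''

n(n+1)/2 = 10·11/2 = 55
Σ LCP = 0 + 1 + 0 + 1 + 2 + 0 + 2 + 1 + 0 + 0 = 7
distinct = 55 − 7 = 48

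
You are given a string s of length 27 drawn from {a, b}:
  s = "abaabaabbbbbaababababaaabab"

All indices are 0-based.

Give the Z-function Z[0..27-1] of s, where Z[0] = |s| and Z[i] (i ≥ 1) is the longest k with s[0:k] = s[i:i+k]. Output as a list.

Z[0]=27
i=1: fresh scan; Z[1]=0
i=2: fresh scan; Z[2]=1 grow→box=[2,3)
i=3: fresh scan; Z[3]=5 grow→box=[3,8)
i=4: min(r-i=4, Z[1]=0)=0; Z[4]=0
i=5: min(r-i=3, Z[2]=1)=1; Z[5]=1
i=6: min(r-i=2, Z[3]=5)=2; Z[6]=2
i=7: min(r-i=1, Z[4]=0)=0; Z[7]=0
i=8: fresh scan; Z[8]=0
i=9: fresh scan; Z[9]=0
i=10: fresh scan; Z[10]=0
i=11: fresh scan; Z[11]=0
i=12: fresh scan; Z[12]=1 grow→box=[12,13)
i=13: fresh scan; Z[13]=3 grow→box=[13,16)
i=14: min(r-i=2, Z[1]=0)=0; Z[14]=0
i=15: min(r-i=1, Z[2]=1)=1; Z[15]=3 grow→box=[15,18)
i=16: min(r-i=2, Z[1]=0)=0; Z[16]=0
i=17: min(r-i=1, Z[2]=1)=1; Z[17]=3 grow→box=[17,20)
i=18: min(r-i=2, Z[1]=0)=0; Z[18]=0
i=19: min(r-i=1, Z[2]=1)=1; Z[19]=4 grow→box=[19,23)
i=20: min(r-i=3, Z[1]=0)=0; Z[20]=0
i=21: min(r-i=2, Z[2]=1)=1; Z[21]=1
i=22: min(r-i=1, Z[3]=5)=1; Z[22]=1
i=23: fresh scan; Z[23]=3 grow→box=[23,26)
i=24: min(r-i=2, Z[1]=0)=0; Z[24]=0
i=25: min(r-i=1, Z[2]=1)=1; Z[25]=2 grow→box=[25,27)
i=26: min(r-i=1, Z[1]=0)=0; Z[26]=0

[27, 0, 1, 5, 0, 1, 2, 0, 0, 0, 0, 0, 1, 3, 0, 3, 0, 3, 0, 4, 0, 1, 1, 3, 0, 2, 0]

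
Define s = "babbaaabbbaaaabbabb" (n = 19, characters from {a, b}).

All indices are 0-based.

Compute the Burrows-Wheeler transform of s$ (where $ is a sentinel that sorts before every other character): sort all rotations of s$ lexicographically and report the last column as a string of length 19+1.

rank  rotation              last
    0  $babbaaabbbaaaabbabb  b
    1  aaaabbabb$babbaaabbb  b
    2  aaabbabb$babbaaabbba  a
    3  aaabbbaaaabbabb$babb  b
    4  aabbabb$babbaaabbbaa  a
    5  aabbbaaaabbabb$babba  a
    6  abb$babbaaabbbaaaabb  b
    7  abbaaabbbaaaabbabb$b  b
    8  abbabb$babbaaabbbaaa  a
    9  abbbaaaabbabb$babbaa  a
   10  b$babbaaabbbaaaabbab  b
   11  baaaabbabb$babbaaabb  b
   12  baaabbbaaaabbabb$bab  b
   13  babb$babbaaabbbaaaab  b
   14  babbaaabbbaaaabbabb$  $
   15  bb$babbaaabbbaaaabba  a
   16  bbaaaabbabb$babbaaab  b
   17  bbaaabbbaaaabbabb$ba  a
   18  bbabb$babbaaabbbaaaa  a
   19  bbbaaaabbabb$babbaaa  a

bbabaabbaabbbb$abaaa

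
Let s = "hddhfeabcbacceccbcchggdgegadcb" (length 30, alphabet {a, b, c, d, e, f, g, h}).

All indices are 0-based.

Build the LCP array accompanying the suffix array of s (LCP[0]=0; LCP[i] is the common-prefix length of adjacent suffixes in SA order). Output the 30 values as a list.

[0, 1, 1, 0, 1, 1, 2, 0, 2, 2, 1, 2, 2, 1, 1, 0, 1, 1, 1, 0, 1, 1, 0, 0, 1, 1, 1, 0, 1, 1]

rank | idx | suffix
   0 |   6 | abcbacceccbcchggdgegadcb
   1 |  10 | acceccbcchggdgegadcb
   2 |  26 | adcb
   3 |  29 | b
   4 |   9 | bacceccbcchggdgegadcb
   5 |   7 | bcbacceccbcchggdgegadcb
   6 |  16 | bcchggdgegadcb
   7 |  28 | cb
   8 |   8 | cbacceccbcchggdgegadcb
   9 |  15 | cbcchggdgegadcb
  10 |  14 | ccbcchggdgegadcb
  11 |  11 | cceccbcchggdgegadcb
  12 |  17 | cchggdgegadcb
  13 |  12 | ceccbcchggdgegadcb
  14 |  18 | chggdgegadcb
  15 |  27 | dcb
  16 |   1 | ddhfeabcbacceccbcchggdgegadcb
  17 |  22 | dgegadcb
  18 |   2 | dhfeabcbacceccbcchggdgegadcb
  19 |   5 | eabcbacceccbcchggdgegadcb
  20 |  13 | eccbcchggdgegadcb
  21 |  24 | egadcb
  22 |   4 | feabcbacceccbcchggdgegadcb
  23 |  25 | gadcb
  24 |  21 | gdgegadcb
  25 |  23 | gegadcb
  26 |  20 | ggdgegadcb
  27 |   0 | hddhfeabcbacceccbcchggdgegadcb
  28 |   3 | hfeabcbacceccbcchggdgegadcb
  29 |  19 | hggdgegadcb

SA = [6, 10, 26, 29, 9, 7, 16, 28, 8, 15, 14, 11, 17, 12, 18, 27, 1, 22, 2, 5, 13, 24, 4, 25, 21, 23, 20, 0, 3, 19]
rank  pair      lcp
   1  s[6:],s[10:]  1  'a'
   2  s[10:],s[26:]  1  'a'
   3  s[26:],s[29:]  0  ''
   4  s[29:],s[9:]  1  'b'
   5  s[9:],s[7:]  1  'b'
   6  s[7:],s[16:]  2  'bc'
   7  s[16:],s[28:]  0  ''
   8  s[28:],s[8:]  2  'cb'
   9  s[8:],s[15:]  2  'cb'
  10  s[15:],s[14:]  1  'c'
  11  s[14:],s[11:]  2  'cc'
  12  s[11:],s[17:]  2  'cc'
  13  s[17:],s[12:]  1  'c'
  14  s[12:],s[18:]  1  'c'
  15  s[18:],s[27:]  0  ''
  16  s[27:],s[1:]  1  'd'
  17  s[1:],s[22:]  1  'd'
  18  s[22:],s[2:]  1  'd'
  19  s[2:],s[5:]  0  ''
  20  s[5:],s[13:]  1  'e'
  21  s[13:],s[24:]  1  'e'
  22  s[24:],s[4:]  0  ''
  23  s[4:],s[25:]  0  ''
  24  s[25:],s[21:]  1  'g'
  25  s[21:],s[23:]  1  'g'
  26  s[23:],s[20:]  1  'g'
  27  s[20:],s[0:]  0  ''
  28  s[0:],s[3:]  1  'h'
  29  s[3:],s[19:]  1  'h'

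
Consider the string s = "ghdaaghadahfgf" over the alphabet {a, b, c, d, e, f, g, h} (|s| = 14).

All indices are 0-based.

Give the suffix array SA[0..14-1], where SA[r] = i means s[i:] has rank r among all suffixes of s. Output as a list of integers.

rank→(start, suffix):
  0 → (3, 'aaghadahfgf')
  1 → (7, 'adahfgf')
  2 → (4, 'aghadahfgf')
  3 → (9, 'ahfgf')
  4 → (2, 'daaghadahfgf')
  5 → (8, 'dahfgf')
  6 → (13, 'f')
  7 → (11, 'fgf')
  8 → (12, 'gf')
  9 → (5, 'ghadahfgf')
  10 → (0, 'ghdaaghadahfgf')
  11 → (6, 'hadahfgf')
  12 → (1, 'hdaaghadahfgf')
  13 → (10, 'hfgf')

[3, 7, 4, 9, 2, 8, 13, 11, 12, 5, 0, 6, 1, 10]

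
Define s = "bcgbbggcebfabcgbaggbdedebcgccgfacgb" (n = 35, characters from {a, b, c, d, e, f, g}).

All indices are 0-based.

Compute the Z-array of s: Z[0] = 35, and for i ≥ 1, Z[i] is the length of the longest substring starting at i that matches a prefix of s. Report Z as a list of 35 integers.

[35, 0, 0, 1, 1, 0, 0, 0, 0, 1, 0, 0, 4, 0, 0, 1, 0, 0, 0, 1, 0, 0, 0, 0, 3, 0, 0, 0, 0, 0, 0, 0, 0, 0, 1]

Z[0]=35
i=1: i≥r, start 0; Z[1]=0
i=2: i≥r, start 0; Z[2]=0
i=3: i≥r, start 0; Z[3]=1 grow→box=[3,4)
i=4: i≥r, start 0; Z[4]=1 grow→box=[4,5)
i=5: i≥r, start 0; Z[5]=0
i=6: i≥r, start 0; Z[6]=0
i=7: i≥r, start 0; Z[7]=0
i=8: i≥r, start 0; Z[8]=0
i=9: i≥r, start 0; Z[9]=1 grow→box=[9,10)
i=10: i≥r, start 0; Z[10]=0
i=11: i≥r, start 0; Z[11]=0
i=12: i≥r, start 0; Z[12]=4 grow→box=[12,16)
i=13: min(r-i=3, Z[1]=0)=0; Z[13]=0
i=14: min(r-i=2, Z[2]=0)=0; Z[14]=0
i=15: min(r-i=1, Z[3]=1)=1; Z[15]=1
i=16: i≥r, start 0; Z[16]=0
i=17: i≥r, start 0; Z[17]=0
i=18: i≥r, start 0; Z[18]=0
i=19: i≥r, start 0; Z[19]=1 grow→box=[19,20)
i=20: i≥r, start 0; Z[20]=0
i=21: i≥r, start 0; Z[21]=0
i=22: i≥r, start 0; Z[22]=0
i=23: i≥r, start 0; Z[23]=0
i=24: i≥r, start 0; Z[24]=3 grow→box=[24,27)
i=25: min(r-i=2, Z[1]=0)=0; Z[25]=0
i=26: min(r-i=1, Z[2]=0)=0; Z[26]=0
i=27: i≥r, start 0; Z[27]=0
i=28: i≥r, start 0; Z[28]=0
i=29: i≥r, start 0; Z[29]=0
i=30: i≥r, start 0; Z[30]=0
i=31: i≥r, start 0; Z[31]=0
i=32: i≥r, start 0; Z[32]=0
i=33: i≥r, start 0; Z[33]=0
i=34: i≥r, start 0; Z[34]=1 grow→box=[34,35)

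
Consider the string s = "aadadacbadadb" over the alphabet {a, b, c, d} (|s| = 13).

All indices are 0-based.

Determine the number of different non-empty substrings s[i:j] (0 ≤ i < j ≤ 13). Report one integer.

sorted suffixes:
  #0 SA[0]=0  'aadadacbadadb'
  #1 SA[1]=5  'acbadadb'
  #2 SA[2]=3  'adacbadadb'
  #3 SA[3]=1  'adadacbadadb'
  #4 SA[4]=8  'adadb'
  #5 SA[5]=10  'adb'
  #6 SA[6]=12  'b'
  #7 SA[7]=7  'badadb'
  #8 SA[8]=6  'cbadadb'
  #9 SA[9]=4  'dacbadadb'
  #10 SA[10]=2  'dadacbadadb'
  #11 SA[11]=9  'dadb'
  #12 SA[12]=11  'db'

SA = [0, 5, 3, 1, 8, 10, 12, 7, 6, 4, 2, 9, 11]
i: (SA[i-1],SA[i]) lcp shared
  1: (0,5) 1 'a'
  2: (5,3) 1 'a'
  3: (3,1) 3 'ada'
  4: (1,8) 4 'adad'
  5: (8,10) 2 'ad'
  6: (10,12) 0 ''
  7: (12,7) 1 'b'
  8: (7,6) 0 ''
  9: (6,4) 0 ''
  10: (4,2) 2 'da'
  11: (2,9) 3 'dad'
  12: (9,11) 1 'd'

n(n+1)/2 = 13·14/2 = 91
Σ LCP = 0 + 1 + 1 + 3 + 4 + 2 + 0 + 1 + 0 + 0 + 2 + 3 + 1 = 18
distinct = 91 − 18 = 73

73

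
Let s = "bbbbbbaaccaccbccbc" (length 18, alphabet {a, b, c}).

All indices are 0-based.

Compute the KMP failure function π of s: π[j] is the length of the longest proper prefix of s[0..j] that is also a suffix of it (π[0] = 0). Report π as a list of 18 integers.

π[0] = 0
j=1 s[j]='b': π[1]=1 (border 'b')
j=2 s[j]='b': π[2]=2 (border 'bb')
j=3 s[j]='b': π[3]=3 (border 'bbb')
j=4 s[j]='b': π[4]=4 (border 'bbbb')
j=5 s[j]='b': π[5]=5 (border 'bbbbb')
j=6 s[j]='a': k: 5→4→3→2→1→0; π[6]=0 (border '')
j=7 s[j]='a': π[7]=0 (border '')
j=8 s[j]='c': π[8]=0 (border '')
j=9 s[j]='c': π[9]=0 (border '')
j=10 s[j]='a': π[10]=0 (border '')
j=11 s[j]='c': π[11]=0 (border '')
j=12 s[j]='c': π[12]=0 (border '')
j=13 s[j]='b': π[13]=1 (border 'b')
j=14 s[j]='c': k: 1→0; π[14]=0 (border '')
j=15 s[j]='c': π[15]=0 (border '')
j=16 s[j]='b': π[16]=1 (border 'b')
j=17 s[j]='c': k: 1→0; π[17]=0 (border '')

[0, 1, 2, 3, 4, 5, 0, 0, 0, 0, 0, 0, 0, 1, 0, 0, 1, 0]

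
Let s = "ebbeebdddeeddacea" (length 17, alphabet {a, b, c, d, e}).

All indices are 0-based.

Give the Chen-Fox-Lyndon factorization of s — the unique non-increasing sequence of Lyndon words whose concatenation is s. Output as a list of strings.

emit factor 1: 'e' (i=0, period=1)
emit factor 2: 'bbeebdddeedd' (i=1, period=12)
emit factor 3: 'ace' (i=13, period=3)
emit factor 4: 'a' (i=16, period=1)

["e", "bbeebdddeedd", "ace", "a"]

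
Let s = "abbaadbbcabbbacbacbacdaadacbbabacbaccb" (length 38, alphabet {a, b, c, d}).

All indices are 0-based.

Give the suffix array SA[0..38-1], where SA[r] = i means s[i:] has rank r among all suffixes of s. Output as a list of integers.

[22, 3, 29, 0, 9, 13, 31, 16, 25, 34, 19, 23, 4, 37, 2, 28, 12, 30, 15, 33, 18, 1, 27, 11, 10, 6, 7, 8, 36, 14, 32, 17, 26, 35, 20, 21, 24, 5]

rank→(start, suffix):
  0 → (22, 'aadacbbabacbaccb')
  1 → (3, 'aadbbcabbbacbacbacdaadacbbabacbaccb')
  2 → (29, 'abacbaccb')
  3 → (0, 'abbaadbbcabbbacbacbacdaadacbbabacbaccb')
  4 → (9, 'abbbacbacbacdaadacbbabacbaccb')
  5 → (13, 'acbacbacdaadacbbabacbaccb')
  6 → (31, 'acbaccb')
  7 → (16, 'acbacdaadacbbabacbaccb')
  8 → (25, 'acbbabacbaccb')
  9 → (34, 'accb')
  10 → (19, 'acdaadacbbabacbaccb')
  11 → (23, 'adacbbabacbaccb')
  12 → (4, 'adbbcabbbacbacbacdaadacbbabacbaccb')
  13 → (37, 'b')
  14 → (2, 'baadbbcabbbacbacbacdaadacbbabacbaccb')
  15 → (28, 'babacbaccb')
  16 → (12, 'bacbacbacdaadacbbabacbaccb')
  17 → (30, 'bacbaccb')
  18 → (15, 'bacbacdaadacbbabacbaccb')
  19 → (33, 'baccb')
  20 → (18, 'bacdaadacbbabacbaccb')
  21 → (1, 'bbaadbbcabbbacbacbacdaadacbbabacbaccb')
  22 → (27, 'bbabacbaccb')
  23 → (11, 'bbacbacbacdaadacbbabacbaccb')
  24 → (10, 'bbbacbacbacdaadacbbabacbaccb')
  25 → (6, 'bbcabbbacbacbacdaadacbbabacbaccb')
  26 → (7, 'bcabbbacbacbacdaadacbbabacbaccb')
  27 → (8, 'cabbbacbacbacdaadacbbabacbaccb')
  28 → (36, 'cb')
  29 → (14, 'cbacbacdaadacbbabacbaccb')
  30 → (32, 'cbaccb')
  31 → (17, 'cbacdaadacbbabacbaccb')
  32 → (26, 'cbbabacbaccb')
  33 → (35, 'ccb')
  34 → (20, 'cdaadacbbabacbaccb')
  35 → (21, 'daadacbbabacbaccb')
  36 → (24, 'dacbbabacbaccb')
  37 → (5, 'dbbcabbbacbacbacdaadacbbabacbaccb')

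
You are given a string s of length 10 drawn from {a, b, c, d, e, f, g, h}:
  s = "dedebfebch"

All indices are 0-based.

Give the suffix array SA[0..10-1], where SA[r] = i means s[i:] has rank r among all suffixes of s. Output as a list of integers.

[7, 4, 8, 2, 0, 6, 3, 1, 5, 9]

rank | idx | suffix
   0 |   7 | bch
   1 |   4 | bfebch
   2 |   8 | ch
   3 |   2 | debfebch
   4 |   0 | dedebfebch
   5 |   6 | ebch
   6 |   3 | ebfebch
   7 |   1 | edebfebch
   8 |   5 | febch
   9 |   9 | h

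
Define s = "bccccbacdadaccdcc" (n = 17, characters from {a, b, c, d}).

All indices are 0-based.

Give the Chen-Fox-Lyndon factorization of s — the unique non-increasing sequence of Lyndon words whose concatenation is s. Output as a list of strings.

["bcccc", "b", "acdad", "accdcc"]

emit factor 1: 'bcccc' (i=0, period=5)
emit factor 2: 'b' (i=5, period=1)
emit factor 3: 'acdad' (i=6, period=5)
emit factor 4: 'accdcc' (i=11, period=6)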